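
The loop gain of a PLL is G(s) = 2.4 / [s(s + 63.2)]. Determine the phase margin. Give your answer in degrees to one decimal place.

Gain crossover: |G(jω)| = 1 at ω ≈ 0.038 rad/sec.
∠G(j0.038) = −90° − arctan(0.038/63.2) ≈ -90.03°
PM = 180° + (-90.03°) = 89.97°

90.0°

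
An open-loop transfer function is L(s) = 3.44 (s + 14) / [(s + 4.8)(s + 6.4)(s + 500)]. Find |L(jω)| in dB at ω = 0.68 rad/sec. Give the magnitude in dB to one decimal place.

|j0.68 + 14| = √(0.68² + 14²) = 14.02
|j0.68 + 4.8| = √(0.68² + 4.8²) = 4.848
|j0.68 + 6.4| = √(0.68² + 6.4²) = 6.436
|j0.68 + 500| = √(0.68² + 500²) = 500
|L(j0.68)| = 3.44 × 14.02 / (4.848 × 6.436 × 500) = 0.0030907
20 log₁₀(0.0030907) = -50.20 dB

-50.2 dB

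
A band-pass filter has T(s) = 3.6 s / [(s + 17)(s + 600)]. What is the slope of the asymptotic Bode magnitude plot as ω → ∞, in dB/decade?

With 1 zero and 2 poles, the high-frequency asymptotic slope is 20 × (1 − 2) = -20 dB/decade.

-20 dB/decade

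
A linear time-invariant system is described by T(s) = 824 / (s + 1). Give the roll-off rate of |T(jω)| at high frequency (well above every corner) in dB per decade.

-20 dB/decade

With 0 zeros and 1 pole, the high-frequency asymptotic slope is 20 × (0 − 1) = -20 dB/decade.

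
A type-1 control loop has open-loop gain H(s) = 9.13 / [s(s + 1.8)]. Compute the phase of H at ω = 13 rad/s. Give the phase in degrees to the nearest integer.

∠(j13 + 1.8) = arctan(13/1.8) = 82.12°
∠(j13) = 90.00°
∠H(j13) = − (82.12° + 90.00°) = -172.12°

-172°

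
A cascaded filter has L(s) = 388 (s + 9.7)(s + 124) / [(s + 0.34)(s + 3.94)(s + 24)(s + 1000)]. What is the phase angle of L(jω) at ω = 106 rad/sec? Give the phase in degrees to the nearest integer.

-136°

∠(j106 + 9.7) = arctan(106/9.7) = 84.77°
∠(j106 + 124) = arctan(106/124) = 40.53°
∠(j106 + 0.34) = arctan(106/0.34) = 89.82°
∠(j106 + 3.94) = arctan(106/3.94) = 87.87°
∠(j106 + 24) = arctan(106/24) = 77.24°
∠(j106 + 1000) = arctan(106/1000) = 6.05°
∠L(j106) = 84.77° + 40.53° − (89.82° + 87.87° + 77.24° + 6.05°) = -135.68°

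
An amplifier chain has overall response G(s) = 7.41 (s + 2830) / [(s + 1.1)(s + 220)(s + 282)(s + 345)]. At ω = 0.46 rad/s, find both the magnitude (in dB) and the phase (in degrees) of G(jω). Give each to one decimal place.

|j0.46 + 2830| = √(0.46² + 2830²) = 2830
|j0.46 + 1.1| = √(0.46² + 1.1²) = 1.192
|j0.46 + 220| = √(0.46² + 220²) = 220
|j0.46 + 282| = √(0.46² + 282²) = 282
|j0.46 + 345| = √(0.46² + 345²) = 345
|G(j0.46)| = 7.41 × 2830 / (1.192 × 220 × 282 × 345) = 0.00082172
20 log₁₀(0.00082172) = -61.71 dB
∠(j0.46 + 2830) = arctan(0.46/2830) = 0.01°
∠(j0.46 + 1.1) = arctan(0.46/1.1) = 22.69°
∠(j0.46 + 220) = arctan(0.46/220) = 0.12°
∠(j0.46 + 282) = arctan(0.46/282) = 0.09°
∠(j0.46 + 345) = arctan(0.46/345) = 0.08°
∠G(j0.46) = 0.01° − (22.69° + 0.12° + 0.09° + 0.08°) = -22.97°

|G| = -61.7 dB, ∠G = -23.0 deg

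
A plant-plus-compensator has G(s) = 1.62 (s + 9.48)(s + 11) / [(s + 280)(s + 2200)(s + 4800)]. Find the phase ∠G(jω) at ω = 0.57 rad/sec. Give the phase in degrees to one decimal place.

6.3°

∠(j0.57 + 9.48) = arctan(0.57/9.48) = 3.44°
∠(j0.57 + 11) = arctan(0.57/11) = 2.97°
∠(j0.57 + 280) = arctan(0.57/280) = 0.12°
∠(j0.57 + 2200) = arctan(0.57/2200) = 0.01°
∠(j0.57 + 4800) = arctan(0.57/4800) = 0.01°
∠G(j0.57) = 3.44° + 2.97° − (0.12° + 0.01° + 0.01°) = 6.27°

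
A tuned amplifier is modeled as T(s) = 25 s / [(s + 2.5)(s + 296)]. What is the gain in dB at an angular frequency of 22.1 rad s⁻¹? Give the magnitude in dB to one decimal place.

|j22.1| = 22.1
|j22.1 + 2.5| = √(22.1² + 2.5²) = 22.24
|j22.1 + 296| = √(22.1² + 296²) = 296.8
|T(j22.1)| = 25 × 22.1 / (22.24 × 296.8) = 0.083691
20 log₁₀(0.083691) = -21.55 dB

-21.5 dB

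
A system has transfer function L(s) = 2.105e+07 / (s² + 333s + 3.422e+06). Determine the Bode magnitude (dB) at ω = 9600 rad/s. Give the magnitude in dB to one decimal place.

-12.5 dB

|(j9600)² + 333(j9600) + 3.422e+06| = |-8.8738e+07 + j3.1968e+06| = 8.88e+07
|L(j9600)| = 2.105e+07 / 8.88e+07 = 0.23706
20 log₁₀(0.23706) = -12.50 dB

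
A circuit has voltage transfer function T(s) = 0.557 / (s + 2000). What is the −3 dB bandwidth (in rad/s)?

2000 rad/s

For a single-pole low-pass, the −3 dB point is at the pole: ω = 2000 rad/s.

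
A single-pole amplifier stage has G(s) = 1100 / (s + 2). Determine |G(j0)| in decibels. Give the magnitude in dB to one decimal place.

54.8 dB

G(0) = 1100 / 2 = 550
20 log₁₀(550) = 54.81 dB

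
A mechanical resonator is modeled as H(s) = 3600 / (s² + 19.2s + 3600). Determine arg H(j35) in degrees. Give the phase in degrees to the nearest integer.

-16°

∠[(j35)² + 19.2(j35) + 3600] = ∠[2375 + j672] = 15.80°
∠H(j35) = −15.80° = -15.80°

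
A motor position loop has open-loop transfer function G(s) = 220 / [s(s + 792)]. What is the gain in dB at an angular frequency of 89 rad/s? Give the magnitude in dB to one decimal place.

-50.2 dB

|j89 + 792| = √(89² + 792²) = 797
|j89| = 89
|G(j89)| = 220 / (797 × 89) = 0.0031016
20 log₁₀(0.0031016) = -50.17 dB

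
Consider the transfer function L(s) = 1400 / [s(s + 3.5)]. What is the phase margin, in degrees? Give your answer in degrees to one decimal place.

Gain crossover: |L(jω)| = 1 at ω ≈ 37.3 rad s⁻¹.
∠L(j37.3) = −90° − arctan(37.3/3.5) ≈ -174.64°
PM = 180° + (-174.64°) = 5.36°

5.4°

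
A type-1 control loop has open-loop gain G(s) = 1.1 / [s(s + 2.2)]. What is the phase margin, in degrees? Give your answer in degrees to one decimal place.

77.5 deg

Gain crossover: |G(jω)| = 1 at ω ≈ 0.488 rad/sec.
∠G(j0.488) = −90° − arctan(0.488/2.2) ≈ -102.51°
PM = 180° + (-102.51°) = 77.49°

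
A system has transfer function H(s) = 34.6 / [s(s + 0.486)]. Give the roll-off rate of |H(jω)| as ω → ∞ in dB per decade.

-40 dB/decade

With 0 zeros and 2 poles, the high-frequency asymptotic slope is 20 × (0 − 2) = -40 dB/decade.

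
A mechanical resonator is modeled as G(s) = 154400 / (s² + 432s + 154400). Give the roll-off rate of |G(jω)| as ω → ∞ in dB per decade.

With 0 zeros and 2 poles, the high-frequency asymptotic slope is 20 × (0 − 2) = -40 dB/decade.

-40 dB/decade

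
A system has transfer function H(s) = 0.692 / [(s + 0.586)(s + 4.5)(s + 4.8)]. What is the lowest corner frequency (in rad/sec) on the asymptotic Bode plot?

Break frequencies occur at each pole and zero magnitude: 0.586 rad/sec, 4.5 rad/sec, 4.8 rad/sec.
The lowest is 0.586 rad/sec.

0.586 rad/sec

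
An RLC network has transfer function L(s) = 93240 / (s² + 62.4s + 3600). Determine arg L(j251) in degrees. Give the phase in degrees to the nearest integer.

∠[(j251)² + 62.4(j251) + 3600] = ∠[-59401 + j15662] = 165.23°
∠L(j251) = −165.23° = -165.23°

-165°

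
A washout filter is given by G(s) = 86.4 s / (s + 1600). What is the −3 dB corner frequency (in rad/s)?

1600 rad/s

For a single-pole high-pass, the −3 dB point is at the pole: ω = 1600 rad/s.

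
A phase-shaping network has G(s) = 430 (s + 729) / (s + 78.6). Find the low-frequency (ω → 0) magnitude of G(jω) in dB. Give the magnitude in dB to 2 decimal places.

G(0) = 430 × 729 / 78.6 = 3988.2
20 log₁₀(3988.2) = 72.015 dB

72.02 dB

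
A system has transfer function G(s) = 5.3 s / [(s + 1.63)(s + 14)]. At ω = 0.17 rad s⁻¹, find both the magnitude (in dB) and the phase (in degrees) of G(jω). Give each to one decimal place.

|j0.17| = 0.17
|j0.17 + 1.63| = √(0.17² + 1.63²) = 1.639
|j0.17 + 14| = √(0.17² + 14²) = 14
|G(j0.17)| = 5.3 × 0.17 / (1.639 × 14) = 0.039267
20 log₁₀(0.039267) = -28.12 dB
∠(j0.17) = 90.00°
∠(j0.17 + 1.63) = arctan(0.17/1.63) = 5.95°
∠(j0.17 + 14) = arctan(0.17/14) = 0.70°
∠G(j0.17) = 90.00° − (5.95° + 0.70°) = 83.35°

|G| = -28.1 dB, ∠G = 83.4 deg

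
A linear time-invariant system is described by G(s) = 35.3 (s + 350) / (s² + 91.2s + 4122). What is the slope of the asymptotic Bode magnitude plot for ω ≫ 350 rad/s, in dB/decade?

With 1 zero and 2 poles, the high-frequency asymptotic slope is 20 × (1 − 2) = -20 dB/decade.

-20 dB/decade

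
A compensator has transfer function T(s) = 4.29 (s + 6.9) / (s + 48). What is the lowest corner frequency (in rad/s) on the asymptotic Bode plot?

Break frequencies occur at each pole and zero magnitude: 6.9 rad/s, 48 rad/s.
The lowest is 6.9 rad/s.

6.9 rad/s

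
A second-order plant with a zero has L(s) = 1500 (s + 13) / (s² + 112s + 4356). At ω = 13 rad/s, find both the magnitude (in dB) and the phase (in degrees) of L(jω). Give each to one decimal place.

|j13 + 13| = √(13² + 13²) = 18.38
|(j13)² + 112(j13) + 4356| = |4187 + j1456| = 4433
|L(j13)| = 1500 × 18.38 / 4433 = 6.221
20 log₁₀(6.221) = 15.88 dB
∠(j13 + 13) = arctan(13/13) = 45.00°
∠[(j13)² + 112(j13) + 4356] = ∠[4187 + j1456] = 19.17°
∠L(j13) = 45.00° − 19.17° = 25.83°

|L| = 15.9 dB, ∠L = 25.8°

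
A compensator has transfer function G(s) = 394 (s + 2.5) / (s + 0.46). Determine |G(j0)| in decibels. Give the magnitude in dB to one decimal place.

66.6 dB

G(0) = 394 × 2.5 / 0.46 = 2141.3
20 log₁₀(2141.3) = 66.61 dB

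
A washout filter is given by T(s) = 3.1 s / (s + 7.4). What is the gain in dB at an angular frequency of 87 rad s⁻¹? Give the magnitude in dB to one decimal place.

|j87| = 87
|j87 + 7.4| = √(87² + 7.4²) = 87.31
|T(j87)| = 3.1 × 87 / 87.31 = 3.0888
20 log₁₀(3.0888) = 9.80 dB

9.8 dB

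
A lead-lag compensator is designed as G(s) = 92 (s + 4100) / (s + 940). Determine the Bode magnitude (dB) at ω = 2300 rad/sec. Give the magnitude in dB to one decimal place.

44.8 dB

|j2300 + 4100| = √(2300² + 4100²) = 4701
|j2300 + 940| = √(2300² + 940²) = 2485
|G(j2300)| = 92 × 4701 / 2485 = 174.07
20 log₁₀(174.07) = 44.81 dB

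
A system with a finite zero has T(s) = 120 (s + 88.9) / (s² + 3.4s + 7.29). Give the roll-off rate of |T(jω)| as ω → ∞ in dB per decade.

With 1 zero and 2 poles, the high-frequency asymptotic slope is 20 × (1 − 2) = -20 dB/decade.

-20 dB/decade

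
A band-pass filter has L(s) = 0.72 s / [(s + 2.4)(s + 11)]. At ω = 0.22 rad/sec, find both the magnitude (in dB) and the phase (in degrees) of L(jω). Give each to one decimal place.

|L| = -44.5 dB, ∠L = 83.6°

|j0.22| = 0.22
|j0.22 + 2.4| = √(0.22² + 2.4²) = 2.41
|j0.22 + 11| = √(0.22² + 11²) = 11
|L(j0.22)| = 0.72 × 0.22 / (2.41 × 11) = 0.0059738
20 log₁₀(0.0059738) = -44.48 dB
∠(j0.22) = 90.00°
∠(j0.22 + 2.4) = arctan(0.22/2.4) = 5.24°
∠(j0.22 + 11) = arctan(0.22/11) = 1.15°
∠L(j0.22) = 90.00° − (5.24° + 1.15°) = 83.62°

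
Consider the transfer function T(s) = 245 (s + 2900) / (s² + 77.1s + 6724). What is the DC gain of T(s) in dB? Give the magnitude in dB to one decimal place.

T(0) = 245 × 2900 / 6724 = 105.67
20 log₁₀(105.67) = 40.48 dB

40.5 dB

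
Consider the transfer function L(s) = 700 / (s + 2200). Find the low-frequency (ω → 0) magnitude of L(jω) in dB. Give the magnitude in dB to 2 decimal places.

L(0) = 700 / 2200 = 0.31818
20 log₁₀(0.31818) = -9.946 dB

-9.95 dB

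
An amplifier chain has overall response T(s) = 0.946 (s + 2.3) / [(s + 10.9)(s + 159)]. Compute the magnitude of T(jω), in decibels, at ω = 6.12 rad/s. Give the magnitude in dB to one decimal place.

-50.1 dB

|j6.12 + 2.3| = √(6.12² + 2.3²) = 6.538
|j6.12 + 10.9| = √(6.12² + 10.9²) = 12.5
|j6.12 + 159| = √(6.12² + 159²) = 159.1
|T(j6.12)| = 0.946 × 6.538 / (12.5 × 159.1) = 0.0031094
20 log₁₀(0.0031094) = -50.15 dB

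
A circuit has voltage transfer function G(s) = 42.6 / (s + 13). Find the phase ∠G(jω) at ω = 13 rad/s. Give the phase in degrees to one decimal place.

-45.0 deg

∠(j13 + 13) = arctan(13/13) = 45.00°
∠G(j13) = −45.00° = -45.00°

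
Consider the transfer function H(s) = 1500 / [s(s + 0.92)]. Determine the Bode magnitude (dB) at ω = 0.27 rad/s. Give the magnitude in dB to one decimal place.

75.3 dB

|j0.27 + 0.92| = √(0.27² + 0.92²) = 0.9588
|j0.27| = 0.27
|H(j0.27)| = 1500 / (0.9588 × 0.27) = 5794.3
20 log₁₀(5794.3) = 75.26 dB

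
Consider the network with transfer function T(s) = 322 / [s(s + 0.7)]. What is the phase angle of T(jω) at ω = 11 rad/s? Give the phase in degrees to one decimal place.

∠(j11 + 0.7) = arctan(11/0.7) = 86.36°
∠(j11) = 90.00°
∠T(j11) = − (86.36° + 90.00°) = -176.36°

-176.4 deg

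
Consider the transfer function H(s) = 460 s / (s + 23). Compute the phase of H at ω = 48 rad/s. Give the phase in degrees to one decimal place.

25.6°

∠(j48) = 90.00°
∠(j48 + 23) = arctan(48/23) = 64.40°
∠H(j48) = 90.00° − 64.40° = 25.60°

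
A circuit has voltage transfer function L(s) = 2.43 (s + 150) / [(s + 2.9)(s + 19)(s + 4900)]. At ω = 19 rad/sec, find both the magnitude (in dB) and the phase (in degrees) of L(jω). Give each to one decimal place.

|j19 + 150| = √(19² + 150²) = 151.2
|j19 + 2.9| = √(19² + 2.9²) = 19.22
|j19 + 19| = √(19² + 19²) = 26.87
|j19 + 4900| = √(19² + 4900²) = 4900
|L(j19)| = 2.43 × 151.2 / (19.22 × 26.87 × 4900) = 0.00014519
20 log₁₀(0.00014519) = -76.76 dB
∠(j19 + 150) = arctan(19/150) = 7.22°
∠(j19 + 2.9) = arctan(19/2.9) = 81.32°
∠(j19 + 19) = arctan(19/19) = 45.00°
∠(j19 + 4900) = arctan(19/4900) = 0.22°
∠L(j19) = 7.22° − (81.32° + 45.00° + 0.22°) = -119.32°

|L| = -76.8 dB, ∠L = -119.3°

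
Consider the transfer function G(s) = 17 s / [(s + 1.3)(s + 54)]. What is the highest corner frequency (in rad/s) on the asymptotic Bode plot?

Break frequencies occur at each pole and zero magnitude: 1.3 rad/s, 54 rad/s.
The highest is 54 rad/s.

54 rad/s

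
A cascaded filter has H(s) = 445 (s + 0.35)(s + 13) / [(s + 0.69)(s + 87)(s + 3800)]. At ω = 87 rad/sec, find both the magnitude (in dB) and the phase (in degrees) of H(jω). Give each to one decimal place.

|j87 + 0.35| = √(87² + 0.35²) = 87
|j87 + 13| = √(87² + 13²) = 87.97
|j87 + 0.69| = √(87² + 0.69²) = 87
|j87 + 87| = √(87² + 87²) = 123
|j87 + 3800| = √(87² + 3800²) = 3801
|H(j87)| = 445 × 87 × 87.97 / (87 × 123 × 3801) = 0.083701
20 log₁₀(0.083701) = -21.55 dB
∠(j87 + 0.35) = arctan(87/0.35) = 89.77°
∠(j87 + 13) = arctan(87/13) = 81.50°
∠(j87 + 0.69) = arctan(87/0.69) = 89.55°
∠(j87 + 87) = arctan(87/87) = 45.00°
∠(j87 + 3800) = arctan(87/3800) = 1.31°
∠H(j87) = 89.77° + 81.50° − (89.55° + 45.00° + 1.31°) = 35.41°

|H| = -21.5 dB, ∠H = 35.4°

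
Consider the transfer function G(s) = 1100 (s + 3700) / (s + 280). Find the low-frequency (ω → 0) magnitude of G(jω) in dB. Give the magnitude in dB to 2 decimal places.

83.25 dB

G(0) = 1100 × 3700 / 280 = 14536
20 log₁₀(14536) = 83.249 dB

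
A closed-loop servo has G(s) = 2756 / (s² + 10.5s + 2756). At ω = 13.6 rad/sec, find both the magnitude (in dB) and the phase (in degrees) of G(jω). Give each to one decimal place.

|G| = 0.6 dB, ∠G = -3.2°

|(j13.6)² + 10.5(j13.6) + 2756| = |2571 + j142.8| = 2575
|G(j13.6)| = 2756 / 2575 = 1.0703
20 log₁₀(1.0703) = 0.59 dB
∠[(j13.6)² + 10.5(j13.6) + 2756] = ∠[2571 + j142.8] = 3.18°
∠G(j13.6) = −3.18° = -3.18°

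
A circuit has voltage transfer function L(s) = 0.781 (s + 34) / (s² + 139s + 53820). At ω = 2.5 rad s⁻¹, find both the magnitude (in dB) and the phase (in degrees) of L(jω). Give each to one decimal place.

|L| = -66.1 dB, ∠L = 3.8°

|j2.5 + 34| = √(2.5² + 34²) = 34.09
|(j2.5)² + 139(j2.5) + 53820| = |53814 + j347.5| = 5.381e+04
|L(j2.5)| = 0.781 × 34.09 / 5.381e+04 = 0.00049476
20 log₁₀(0.00049476) = -66.11 dB
∠(j2.5 + 34) = arctan(2.5/34) = 4.21°
∠[(j2.5)² + 139(j2.5) + 53820] = ∠[53814 + j347.5] = 0.37°
∠L(j2.5) = 4.21° − 0.37° = 3.84°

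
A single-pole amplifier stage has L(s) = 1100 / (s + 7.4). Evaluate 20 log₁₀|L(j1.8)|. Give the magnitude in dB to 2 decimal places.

43.19 dB

|j1.8 + 7.4| = √(1.8² + 7.4²) = 7.616
|L(j1.8)| = 1100 / 7.616 = 144.44
20 log₁₀(144.44) = 43.194 dB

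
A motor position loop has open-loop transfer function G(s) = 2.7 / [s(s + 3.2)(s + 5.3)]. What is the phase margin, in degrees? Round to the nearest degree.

Gain crossover: |G(jω)| = 1 at ω ≈ 0.159 rad/sec.
∠G(j0.159) = −90° − arctan(0.159/3.2) − arctan(0.159/5.3) ≈ -94.56°
PM = 180° + (-94.56°) = 85.44°

85°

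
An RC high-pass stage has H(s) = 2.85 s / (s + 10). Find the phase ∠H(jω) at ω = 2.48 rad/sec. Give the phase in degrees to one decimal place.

76.1°

∠(j2.48) = 90.00°
∠(j2.48 + 10) = arctan(2.48/10) = 13.93°
∠H(j2.48) = 90.00° − 13.93° = 76.07°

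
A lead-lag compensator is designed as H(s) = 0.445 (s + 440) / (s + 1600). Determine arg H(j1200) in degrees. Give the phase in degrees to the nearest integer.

33°

∠(j1200 + 440) = arctan(1200/440) = 69.86°
∠(j1200 + 1600) = arctan(1200/1600) = 36.87°
∠H(j1200) = 69.86° − 36.87° = 32.99°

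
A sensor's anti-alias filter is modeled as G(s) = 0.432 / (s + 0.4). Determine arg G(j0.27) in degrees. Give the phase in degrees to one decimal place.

∠(j0.27 + 0.4) = arctan(0.27/0.4) = 34.02°
∠G(j0.27) = −34.02° = -34.02°

-34.0 deg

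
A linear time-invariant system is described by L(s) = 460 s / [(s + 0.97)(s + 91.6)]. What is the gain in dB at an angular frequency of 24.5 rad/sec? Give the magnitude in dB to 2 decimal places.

13.71 dB

|j24.5| = 24.5
|j24.5 + 0.97| = √(24.5² + 0.97²) = 24.52
|j24.5 + 91.6| = √(24.5² + 91.6²) = 94.82
|L(j24.5)| = 460 × 24.5 / (24.52 × 94.82) = 4.8475
20 log₁₀(4.8475) = 13.710 dB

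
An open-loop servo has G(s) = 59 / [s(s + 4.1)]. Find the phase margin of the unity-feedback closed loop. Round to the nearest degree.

Gain crossover: |G(jω)| = 1 at ω ≈ 7.15 rad/sec.
∠G(j7.15) = −90° − arctan(7.15/4.1) ≈ -150.19°
PM = 180° + (-150.19°) = 29.81°

30°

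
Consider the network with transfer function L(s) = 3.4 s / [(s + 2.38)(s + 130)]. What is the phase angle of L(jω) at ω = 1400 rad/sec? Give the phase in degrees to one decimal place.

∠(j1400) = 90.00°
∠(j1400 + 2.38) = arctan(1400/2.38) = 89.90°
∠(j1400 + 130) = arctan(1400/130) = 84.69°
∠L(j1400) = 90.00° − (89.90° + 84.69°) = -84.60°

-84.6 deg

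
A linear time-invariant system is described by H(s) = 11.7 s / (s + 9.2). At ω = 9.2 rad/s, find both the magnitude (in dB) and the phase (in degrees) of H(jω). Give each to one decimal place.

|H| = 18.4 dB, ∠H = 45.0°

|j9.2| = 9.2
|j9.2 + 9.2| = √(9.2² + 9.2²) = 13.01
|H(j9.2)| = 11.7 × 9.2 / 13.01 = 8.2731
20 log₁₀(8.2731) = 18.35 dB
∠(j9.2) = 90.00°
∠(j9.2 + 9.2) = arctan(9.2/9.2) = 45.00°
∠H(j9.2) = 90.00° − 45.00° = 45.00°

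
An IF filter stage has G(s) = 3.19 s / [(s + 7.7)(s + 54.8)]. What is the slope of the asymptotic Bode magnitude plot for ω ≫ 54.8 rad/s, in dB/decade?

-20 dB/decade

With 1 zero and 2 poles, the high-frequency asymptotic slope is 20 × (1 − 2) = -20 dB/decade.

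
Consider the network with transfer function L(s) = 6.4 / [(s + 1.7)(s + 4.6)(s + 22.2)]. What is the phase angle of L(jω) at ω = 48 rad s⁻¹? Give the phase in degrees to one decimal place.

∠(j48 + 1.7) = arctan(48/1.7) = 87.97°
∠(j48 + 4.6) = arctan(48/4.6) = 84.53°
∠(j48 + 22.2) = arctan(48/22.2) = 65.18°
∠L(j48) = − (87.97° + 84.53° + 65.18°) = -237.68°

-237.7 deg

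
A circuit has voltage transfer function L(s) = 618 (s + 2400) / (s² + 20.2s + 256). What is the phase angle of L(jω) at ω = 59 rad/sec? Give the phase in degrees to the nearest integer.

∠(j59 + 2400) = arctan(59/2400) = 1.41°
∠[(j59)² + 20.2(j59) + 256] = ∠[-3225 + j1191.8] = 159.72°
∠L(j59) = 1.41° − 159.72° = -158.31°

-158°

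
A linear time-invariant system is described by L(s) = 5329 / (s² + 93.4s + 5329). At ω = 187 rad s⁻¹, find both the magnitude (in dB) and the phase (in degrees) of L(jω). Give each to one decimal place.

|L| = -16.2 dB, ∠L = -149.5°

|(j187)² + 93.4(j187) + 5329| = |-29640 + j17466| = 3.44e+04
|L(j187)| = 5329 / 3.44e+04 = 0.1549
20 log₁₀(0.1549) = -16.20 dB
∠[(j187)² + 93.4(j187) + 5329] = ∠[-29640 + j17466] = 149.49°
∠L(j187) = −149.49° = -149.49°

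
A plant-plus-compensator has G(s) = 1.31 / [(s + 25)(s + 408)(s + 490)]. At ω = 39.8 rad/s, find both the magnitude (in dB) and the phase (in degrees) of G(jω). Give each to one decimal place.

|G| = -137.2 dB, ∠G = -68.1°

|j39.8 + 25| = √(39.8² + 25²) = 47
|j39.8 + 408| = √(39.8² + 408²) = 409.9
|j39.8 + 490| = √(39.8² + 490²) = 491.6
|G(j39.8)| = 1.31 / (47 × 409.9 × 491.6) = 1.383e-07
20 log₁₀(1.383e-07) = -137.18 dB
∠(j39.8 + 25) = arctan(39.8/25) = 57.87°
∠(j39.8 + 408) = arctan(39.8/408) = 5.57°
∠(j39.8 + 490) = arctan(39.8/490) = 4.64°
∠G(j39.8) = − (57.87° + 5.57° + 4.64°) = -68.08°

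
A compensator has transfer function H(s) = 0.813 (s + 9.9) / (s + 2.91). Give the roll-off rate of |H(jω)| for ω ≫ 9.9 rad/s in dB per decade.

With 1 zero and 1 pole, the high-frequency asymptotic slope is 20 × (1 − 1) = 0 dB/decade.

0 dB/decade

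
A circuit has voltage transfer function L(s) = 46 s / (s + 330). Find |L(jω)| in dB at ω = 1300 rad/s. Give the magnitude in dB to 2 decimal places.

|j1300| = 1300
|j1300 + 330| = √(1300² + 330²) = 1341
|L(j1300)| = 46 × 1300 / 1341 = 44.586
20 log₁₀(44.586) = 32.984 dB

32.98 dB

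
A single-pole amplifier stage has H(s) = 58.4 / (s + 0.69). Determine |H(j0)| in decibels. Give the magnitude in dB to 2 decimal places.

H(0) = 58.4 / 0.69 = 84.638
20 log₁₀(84.638) = 38.551 dB

38.55 dB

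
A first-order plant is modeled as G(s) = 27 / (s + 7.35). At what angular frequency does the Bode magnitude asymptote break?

The single real pole at s = −7.35 gives a corner at ω = 7.35 rad/s.

7.35 rad/s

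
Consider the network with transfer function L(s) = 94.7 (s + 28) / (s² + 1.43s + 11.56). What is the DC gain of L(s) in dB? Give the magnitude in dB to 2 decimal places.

47.21 dB

L(0) = 94.7 × 28 / 11.56 = 229.38
20 log₁₀(229.38) = 47.211 dB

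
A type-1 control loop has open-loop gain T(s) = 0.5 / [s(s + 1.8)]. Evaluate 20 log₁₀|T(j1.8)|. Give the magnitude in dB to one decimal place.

-19.2 dB

|j1.8 + 1.8| = √(1.8² + 1.8²) = 2.546
|j1.8| = 1.8
|T(j1.8)| = 0.5 / (2.546 × 1.8) = 0.10912
20 log₁₀(0.10912) = -19.24 dB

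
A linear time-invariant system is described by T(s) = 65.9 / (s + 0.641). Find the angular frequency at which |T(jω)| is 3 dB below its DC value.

0.641 rad/sec

For a single-pole low-pass, the −3 dB point is at the pole: ω = 0.641 rad/sec.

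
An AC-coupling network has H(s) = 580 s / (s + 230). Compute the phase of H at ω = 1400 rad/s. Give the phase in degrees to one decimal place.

9.3°

∠(j1400) = 90.00°
∠(j1400 + 230) = arctan(1400/230) = 80.67°
∠H(j1400) = 90.00° − 80.67° = 9.33°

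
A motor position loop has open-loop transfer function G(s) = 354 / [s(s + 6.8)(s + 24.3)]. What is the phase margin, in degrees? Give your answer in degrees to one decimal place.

68.5 deg

Gain crossover: |G(jω)| = 1 at ω ≈ 2.04 rad/sec.
∠G(j2.04) = −90° − arctan(2.04/6.8) − arctan(2.04/24.3) ≈ -111.54°
PM = 180° + (-111.54°) = 68.46°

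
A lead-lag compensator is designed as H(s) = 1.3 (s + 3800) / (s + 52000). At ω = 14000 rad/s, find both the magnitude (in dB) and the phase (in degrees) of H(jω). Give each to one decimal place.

|j14000 + 3800| = √(14000² + 3800²) = 1.451e+04
|j14000 + 52000| = √(14000² + 52000²) = 5.385e+04
|H(j14000)| = 1.3 × 1.451e+04 / 5.385e+04 = 0.35019
20 log₁₀(0.35019) = -9.11 dB
∠(j14000 + 3800) = arctan(14000/3800) = 74.81°
∠(j14000 + 52000) = arctan(14000/52000) = 15.07°
∠H(j14000) = 74.81° − 15.07° = 59.75°

|H| = -9.1 dB, ∠H = 59.7°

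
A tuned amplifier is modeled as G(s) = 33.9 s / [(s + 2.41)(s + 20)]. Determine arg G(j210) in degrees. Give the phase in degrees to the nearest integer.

∠(j210) = 90.00°
∠(j210 + 2.41) = arctan(210/2.41) = 89.34°
∠(j210 + 20) = arctan(210/20) = 84.56°
∠G(j210) = 90.00° − (89.34° + 84.56°) = -83.90°

-84°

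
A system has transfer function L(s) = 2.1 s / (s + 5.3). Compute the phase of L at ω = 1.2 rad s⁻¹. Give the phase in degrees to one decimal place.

∠(j1.2) = 90.00°
∠(j1.2 + 5.3) = arctan(1.2/5.3) = 12.76°
∠L(j1.2) = 90.00° − 12.76° = 77.24°

77.2 deg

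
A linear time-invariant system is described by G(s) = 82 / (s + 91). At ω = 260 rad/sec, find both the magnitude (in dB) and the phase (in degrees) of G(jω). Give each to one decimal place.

|j260 + 91| = √(260² + 91²) = 275.5
|G(j260)| = 82 / 275.5 = 0.29768
20 log₁₀(0.29768) = -10.53 dB
∠(j260 + 91) = arctan(260/91) = 70.71°
∠G(j260) = −70.71° = -70.71°

|G| = -10.5 dB, ∠G = -70.7°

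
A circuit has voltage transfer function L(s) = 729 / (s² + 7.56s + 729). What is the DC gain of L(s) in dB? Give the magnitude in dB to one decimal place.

0.0 dB

L(0) = 729 / 729 = 1
20 log₁₀(1) = 0.00 dB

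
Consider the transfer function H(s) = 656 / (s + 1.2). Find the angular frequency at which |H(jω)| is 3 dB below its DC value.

For a single-pole low-pass, the −3 dB point is at the pole: ω = 1.2 rad/sec.

1.2 rad/sec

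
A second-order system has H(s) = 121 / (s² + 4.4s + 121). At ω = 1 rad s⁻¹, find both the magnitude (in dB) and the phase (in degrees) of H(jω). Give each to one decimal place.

|(j1)² + 4.4(j1) + 121| = |120 + j4.4| = 120.1
|H(j1)| = 121 / 120.1 = 1.0077
20 log₁₀(1.0077) = 0.07 dB
∠[(j1)² + 4.4(j1) + 121] = ∠[120 + j4.4] = 2.10°
∠H(j1) = −2.10° = -2.10°

|H| = 0.1 dB, ∠H = -2.1°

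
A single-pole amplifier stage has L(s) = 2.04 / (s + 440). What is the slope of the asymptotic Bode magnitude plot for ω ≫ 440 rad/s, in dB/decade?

With 0 zeros and 1 pole, the high-frequency asymptotic slope is 20 × (0 − 1) = -20 dB/decade.

-20 dB/decade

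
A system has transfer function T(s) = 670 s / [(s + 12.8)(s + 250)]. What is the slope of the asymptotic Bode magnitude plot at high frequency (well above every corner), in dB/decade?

-20 dB/decade

With 1 zero and 2 poles, the high-frequency asymptotic slope is 20 × (1 − 2) = -20 dB/decade.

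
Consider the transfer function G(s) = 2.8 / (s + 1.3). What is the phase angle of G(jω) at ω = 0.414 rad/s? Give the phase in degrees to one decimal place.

∠(j0.414 + 1.3) = arctan(0.414/1.3) = 17.66°
∠G(j0.414) = −17.66° = -17.66°

-17.7°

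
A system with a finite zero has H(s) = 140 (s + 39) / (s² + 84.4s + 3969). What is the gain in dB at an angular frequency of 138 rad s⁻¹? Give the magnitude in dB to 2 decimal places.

|j138 + 39| = √(138² + 39²) = 143.4
|(j138)² + 84.4(j138) + 3969| = |-15075 + j11647| = 1.905e+04
|H(j138)| = 140 × 143.4 / 1.905e+04 = 1.0539
20 log₁₀(1.0539) = 0.456 dB

0.46 dB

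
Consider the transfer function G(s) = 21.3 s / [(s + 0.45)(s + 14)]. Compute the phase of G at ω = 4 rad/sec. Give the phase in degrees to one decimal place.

∠(j4) = 90.00°
∠(j4 + 0.45) = arctan(4/0.45) = 83.58°
∠(j4 + 14) = arctan(4/14) = 15.95°
∠G(j4) = 90.00° − (83.58° + 15.95°) = -9.53°

-9.5°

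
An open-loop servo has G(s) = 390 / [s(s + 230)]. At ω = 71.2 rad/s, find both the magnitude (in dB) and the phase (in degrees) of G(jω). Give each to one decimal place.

|G| = -32.9 dB, ∠G = -107.2°

|j71.2 + 230| = √(71.2² + 230²) = 240.8
|j71.2| = 71.2
|G(j71.2)| = 390 / (240.8 × 71.2) = 0.02275
20 log₁₀(0.02275) = -32.86 dB
∠(j71.2 + 230) = arctan(71.2/230) = 17.20°
∠(j71.2) = 90.00°
∠G(j71.2) = − (17.20° + 90.00°) = -107.20°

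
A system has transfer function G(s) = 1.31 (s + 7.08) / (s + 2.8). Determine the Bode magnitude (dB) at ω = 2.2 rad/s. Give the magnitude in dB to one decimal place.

|j2.2 + 7.08| = √(2.2² + 7.08²) = 7.414
|j2.2 + 2.8| = √(2.2² + 2.8²) = 3.561
|G(j2.2)| = 1.31 × 7.414 / 3.561 = 2.7275
20 log₁₀(2.7275) = 8.72 dB

8.7 dB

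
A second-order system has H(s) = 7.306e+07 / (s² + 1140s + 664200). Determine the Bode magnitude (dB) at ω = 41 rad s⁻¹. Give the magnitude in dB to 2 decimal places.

|(j41)² + 1140(j41) + 664200| = |6.6252e+05 + j46740| = 6.642e+05
|H(j41)| = 7.306e+07 / 6.642e+05 = 110
20 log₁₀(110) = 40.828 dB

40.83 dB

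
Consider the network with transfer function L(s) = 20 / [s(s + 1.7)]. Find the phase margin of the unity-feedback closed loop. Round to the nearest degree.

Gain crossover: |L(jω)| = 1 at ω ≈ 4.31 rad/sec.
∠L(j4.31) = −90° − arctan(4.31/1.7) ≈ -158.49°
PM = 180° + (-158.49°) = 21.51°

22°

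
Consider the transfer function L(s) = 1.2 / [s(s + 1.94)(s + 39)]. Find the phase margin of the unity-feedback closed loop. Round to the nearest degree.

90°

Gain crossover: |L(jω)| = 1 at ω ≈ 0.0159 rad s⁻¹.
∠L(j0.0159) = −90° − arctan(0.0159/1.94) − arctan(0.0159/39) ≈ -90.49°
PM = 180° + (-90.49°) = 89.51°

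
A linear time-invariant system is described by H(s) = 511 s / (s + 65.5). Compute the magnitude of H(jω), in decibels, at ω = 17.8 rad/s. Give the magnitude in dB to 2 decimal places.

|j17.8| = 17.8
|j17.8 + 65.5| = √(17.8² + 65.5²) = 67.88
|H(j17.8)| = 511 × 17.8 / 67.88 = 134.01
20 log₁₀(134.01) = 42.543 dB

42.54 dB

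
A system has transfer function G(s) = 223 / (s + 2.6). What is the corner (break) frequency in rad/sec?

The single real pole at s = −2.6 gives a corner at ω = 2.6 rad/sec.

2.6 rad/sec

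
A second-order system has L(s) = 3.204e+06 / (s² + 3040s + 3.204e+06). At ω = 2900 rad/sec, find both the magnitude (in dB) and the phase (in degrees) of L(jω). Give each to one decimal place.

|L| = -10.1 dB, ∠L = -120.6 deg

|(j2900)² + 3040(j2900) + 3.204e+06| = |-5.206e+06 + j8.816e+06| = 1.024e+07
|L(j2900)| = 3.204e+06 / 1.024e+07 = 0.31294
20 log₁₀(0.31294) = -10.09 dB
∠[(j2900)² + 3040(j2900) + 3.204e+06] = ∠[-5.206e+06 + j8.816e+06] = 120.56°
∠L(j2900) = −120.56° = -120.56°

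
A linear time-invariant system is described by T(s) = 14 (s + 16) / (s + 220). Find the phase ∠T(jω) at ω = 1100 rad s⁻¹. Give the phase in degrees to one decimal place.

∠(j1100 + 16) = arctan(1100/16) = 89.17°
∠(j1100 + 220) = arctan(1100/220) = 78.69°
∠T(j1100) = 89.17° − 78.69° = 10.48°

10.5°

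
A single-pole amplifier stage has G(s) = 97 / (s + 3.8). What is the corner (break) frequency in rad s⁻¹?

3.8 rad s⁻¹

The single real pole at s = −3.8 gives a corner at ω = 3.8 rad s⁻¹.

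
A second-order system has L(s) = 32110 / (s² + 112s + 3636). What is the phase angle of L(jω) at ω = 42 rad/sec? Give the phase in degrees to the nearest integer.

∠[(j42)² + 112(j42) + 3636] = ∠[1872 + j4704] = 68.30°
∠L(j42) = −68.30° = -68.30°

-68 deg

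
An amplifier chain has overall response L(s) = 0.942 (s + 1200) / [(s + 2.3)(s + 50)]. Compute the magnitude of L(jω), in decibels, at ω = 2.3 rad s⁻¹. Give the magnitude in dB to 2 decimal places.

|j2.3 + 1200| = √(2.3² + 1200²) = 1200
|j2.3 + 2.3| = √(2.3² + 2.3²) = 3.253
|j2.3 + 50| = √(2.3² + 50²) = 50.05
|L(j2.3)| = 0.942 × 1200 / (3.253 × 50.05) = 6.9432
20 log₁₀(6.9432) = 16.831 dB

16.83 dB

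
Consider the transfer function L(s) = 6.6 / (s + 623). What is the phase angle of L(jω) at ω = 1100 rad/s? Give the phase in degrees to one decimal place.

-60.5°

∠(j1100 + 623) = arctan(1100/623) = 60.47°
∠L(j1100) = −60.47° = -60.47°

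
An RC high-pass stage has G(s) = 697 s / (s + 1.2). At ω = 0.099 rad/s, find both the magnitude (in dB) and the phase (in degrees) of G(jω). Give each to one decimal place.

|j0.099| = 0.099
|j0.099 + 1.2| = √(0.099² + 1.2²) = 1.204
|G(j0.099)| = 697 × 0.099 / 1.204 = 57.308
20 log₁₀(57.308) = 35.16 dB
∠(j0.099) = 90.00°
∠(j0.099 + 1.2) = arctan(0.099/1.2) = 4.72°
∠G(j0.099) = 90.00° − 4.72° = 85.28°

|G| = 35.2 dB, ∠G = 85.3 deg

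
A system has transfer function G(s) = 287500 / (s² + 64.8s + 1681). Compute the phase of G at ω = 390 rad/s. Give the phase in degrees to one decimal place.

∠[(j390)² + 64.8(j390) + 1681] = ∠[-1.5042e+05 + j25272] = 170.46°
∠G(j390) = −170.46° = -170.46°

-170.5°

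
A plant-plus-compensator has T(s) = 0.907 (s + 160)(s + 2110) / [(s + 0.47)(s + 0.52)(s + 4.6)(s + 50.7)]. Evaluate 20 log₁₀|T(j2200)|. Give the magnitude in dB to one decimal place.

|j2200 + 160| = √(2200² + 160²) = 2206
|j2200 + 2110| = √(2200² + 2110²) = 3048
|j2200 + 0.47| = √(2200² + 0.47²) = 2200
|j2200 + 0.52| = √(2200² + 0.52²) = 2200
|j2200 + 4.6| = √(2200² + 4.6²) = 2200
|j2200 + 50.7| = √(2200² + 50.7²) = 2201
|T(j2200)| = 0.907 × 2206 × 3048 / (2200 × 2200 × 2200 × 2201) = 2.6027e-07
20 log₁₀(2.6027e-07) = -131.69 dB

-131.7 dB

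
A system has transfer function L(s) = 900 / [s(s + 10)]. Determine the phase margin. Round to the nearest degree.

19 deg

Gain crossover: |L(jω)| = 1 at ω ≈ 29.2 rad/s.
∠L(j29.2) = −90° − arctan(29.2/10) ≈ -161.08°
PM = 180° + (-161.08°) = 18.92°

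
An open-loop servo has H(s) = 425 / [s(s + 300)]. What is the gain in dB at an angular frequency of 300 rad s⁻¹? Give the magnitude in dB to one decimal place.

-49.5 dB

|j300 + 300| = √(300² + 300²) = 424.3
|j300| = 300
|H(j300)| = 425 / (424.3 × 300) = 0.0033391
20 log₁₀(0.0033391) = -49.53 dB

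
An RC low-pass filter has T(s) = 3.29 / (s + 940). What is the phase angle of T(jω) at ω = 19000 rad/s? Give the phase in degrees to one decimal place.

∠(j19000 + 940) = arctan(19000/940) = 87.17°
∠T(j19000) = −87.17° = -87.17°

-87.2°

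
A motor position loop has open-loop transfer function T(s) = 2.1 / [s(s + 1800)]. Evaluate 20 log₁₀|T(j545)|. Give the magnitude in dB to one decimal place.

-113.8 dB

|j545 + 1800| = √(545² + 1800²) = 1881
|j545| = 545
|T(j545)| = 2.1 / (1881 × 545) = 2.0488e-06
20 log₁₀(2.0488e-06) = -113.77 dB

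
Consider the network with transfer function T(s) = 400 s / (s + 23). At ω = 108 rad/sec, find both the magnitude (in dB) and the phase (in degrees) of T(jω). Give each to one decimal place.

|j108| = 108
|j108 + 23| = √(108² + 23²) = 110.4
|T(j108)| = 400 × 108 / 110.4 = 391.23
20 log₁₀(391.23) = 51.85 dB
∠(j108) = 90.00°
∠(j108 + 23) = arctan(108/23) = 77.98°
∠T(j108) = 90.00° − 77.98° = 12.02°

|T| = 51.8 dB, ∠T = 12.0°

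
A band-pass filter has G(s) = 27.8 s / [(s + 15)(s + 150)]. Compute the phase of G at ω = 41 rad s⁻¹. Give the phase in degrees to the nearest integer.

∠(j41) = 90.00°
∠(j41 + 15) = arctan(41/15) = 69.90°
∠(j41 + 150) = arctan(41/150) = 15.29°
∠G(j41) = 90.00° − (69.90° + 15.29°) = 4.81°

5 deg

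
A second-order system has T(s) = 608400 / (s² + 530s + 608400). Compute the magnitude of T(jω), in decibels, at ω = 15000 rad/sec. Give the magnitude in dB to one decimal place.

|(j15000)² + 530(j15000) + 608400| = |-2.2439e+08 + j7.95e+06| = 2.245e+08
|T(j15000)| = 608400 / 2.245e+08 = 0.0027096
20 log₁₀(0.0027096) = -51.34 dB

-51.3 dB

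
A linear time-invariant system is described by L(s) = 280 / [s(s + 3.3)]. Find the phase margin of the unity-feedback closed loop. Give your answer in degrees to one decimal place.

Gain crossover: |L(jω)| = 1 at ω ≈ 16.6 rad/s.
∠L(j16.6) = −90° − arctan(16.6/3.3) ≈ -168.74°
PM = 180° + (-168.74°) = 11.26°

11.3 deg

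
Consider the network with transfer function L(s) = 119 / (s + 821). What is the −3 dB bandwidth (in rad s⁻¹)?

For a single-pole low-pass, the −3 dB point is at the pole: ω = 821 rad s⁻¹.

821 rad s⁻¹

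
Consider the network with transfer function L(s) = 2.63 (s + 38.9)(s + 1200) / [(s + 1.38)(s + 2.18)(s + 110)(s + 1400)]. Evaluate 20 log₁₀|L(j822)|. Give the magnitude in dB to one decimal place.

|j822 + 38.9| = √(822² + 38.9²) = 822.9
|j822 + 1200| = √(822² + 1200²) = 1455
|j822 + 1.38| = √(822² + 1.38²) = 822
|j822 + 2.18| = √(822² + 2.18²) = 822
|j822 + 110| = √(822² + 110²) = 829.3
|j822 + 1400| = √(822² + 1400²) = 1623
|L(j822)| = 2.63 × 822.9 × 1455 / (822 × 822 × 829.3 × 1623) = 3.4604e-06
20 log₁₀(3.4604e-06) = -109.22 dB

-109.2 dB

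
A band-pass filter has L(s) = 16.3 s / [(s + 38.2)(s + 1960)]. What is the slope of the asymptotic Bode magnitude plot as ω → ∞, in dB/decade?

-20 dB/decade

With 1 zero and 2 poles, the high-frequency asymptotic slope is 20 × (1 − 2) = -20 dB/decade.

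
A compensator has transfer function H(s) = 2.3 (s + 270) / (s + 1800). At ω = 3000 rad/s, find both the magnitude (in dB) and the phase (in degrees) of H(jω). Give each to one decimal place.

|H| = 5.9 dB, ∠H = 25.8°

|j3000 + 270| = √(3000² + 270²) = 3012
|j3000 + 1800| = √(3000² + 1800²) = 3499
|H(j3000)| = 2.3 × 3012 / 3499 = 1.9802
20 log₁₀(1.9802) = 5.93 dB
∠(j3000 + 270) = arctan(3000/270) = 84.86°
∠(j3000 + 1800) = arctan(3000/1800) = 59.04°
∠H(j3000) = 84.86° − 59.04° = 25.82°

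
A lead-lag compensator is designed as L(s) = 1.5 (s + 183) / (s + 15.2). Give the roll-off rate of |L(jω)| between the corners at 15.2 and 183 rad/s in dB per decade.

-20 dB/decade

In this band the factors already past their corner are: pole at 15.2; net slope = -20 dB/decade.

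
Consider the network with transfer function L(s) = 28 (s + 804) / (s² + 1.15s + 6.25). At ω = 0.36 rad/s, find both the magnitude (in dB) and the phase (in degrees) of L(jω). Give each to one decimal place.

|j0.36 + 804| = √(0.36² + 804²) = 804
|(j0.36)² + 1.15(j0.36) + 6.25| = |6.1204 + j0.414| = 6.134
|L(j0.36)| = 28 × 804 / 6.134 = 3669.8
20 log₁₀(3669.8) = 71.29 dB
∠(j0.36 + 804) = arctan(0.36/804) = 0.03°
∠[(j0.36)² + 1.15(j0.36) + 6.25] = ∠[6.1204 + j0.414] = 3.87°
∠L(j0.36) = 0.03° − 3.87° = -3.84°

|L| = 71.3 dB, ∠L = -3.8°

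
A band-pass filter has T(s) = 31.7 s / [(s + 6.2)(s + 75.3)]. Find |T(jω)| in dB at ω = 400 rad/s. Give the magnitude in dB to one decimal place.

-22.2 dB

|j400| = 400
|j400 + 6.2| = √(400² + 6.2²) = 400
|j400 + 75.3| = √(400² + 75.3²) = 407
|T(j400)| = 31.7 × 400 / (400 × 407) = 0.077873
20 log₁₀(0.077873) = -22.17 dB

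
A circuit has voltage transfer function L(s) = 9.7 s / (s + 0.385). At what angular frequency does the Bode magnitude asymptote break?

0.385 rad s⁻¹

The single real pole at s = −0.385 gives a corner at ω = 0.385 rad s⁻¹.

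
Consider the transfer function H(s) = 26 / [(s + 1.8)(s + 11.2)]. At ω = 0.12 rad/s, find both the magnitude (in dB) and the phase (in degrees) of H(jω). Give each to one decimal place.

|j0.12 + 1.8| = √(0.12² + 1.8²) = 1.804
|j0.12 + 11.2| = √(0.12² + 11.2²) = 11.2
|H(j0.12)| = 26 / (1.804 × 11.2) = 1.2868
20 log₁₀(1.2868) = 2.19 dB
∠(j0.12 + 1.8) = arctan(0.12/1.8) = 3.81°
∠(j0.12 + 11.2) = arctan(0.12/11.2) = 0.61°
∠H(j0.12) = − (3.81° + 0.61°) = -4.43°

|H| = 2.2 dB, ∠H = -4.4°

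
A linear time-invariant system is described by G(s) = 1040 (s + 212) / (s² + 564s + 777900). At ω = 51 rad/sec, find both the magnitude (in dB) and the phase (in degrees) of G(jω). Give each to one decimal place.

|j51 + 212| = √(51² + 212²) = 218
|(j51)² + 564(j51) + 777900| = |7.753e+05 + j28764| = 7.758e+05
|G(j51)| = 1040 × 218 / 7.758e+05 = 0.29229
20 log₁₀(0.29229) = -10.68 dB
∠(j51 + 212) = arctan(51/212) = 13.53°
∠[(j51)² + 564(j51) + 777900] = ∠[7.753e+05 + j28764] = 2.12°
∠G(j51) = 13.53° − 2.12° = 11.40°

|G| = -10.7 dB, ∠G = 11.4°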